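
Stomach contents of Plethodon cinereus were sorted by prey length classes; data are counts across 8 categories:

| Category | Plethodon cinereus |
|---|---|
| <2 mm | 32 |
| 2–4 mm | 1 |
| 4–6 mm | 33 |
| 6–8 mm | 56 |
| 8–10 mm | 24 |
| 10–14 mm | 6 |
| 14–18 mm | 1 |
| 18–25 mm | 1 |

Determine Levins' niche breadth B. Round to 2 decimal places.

4.04

Proportions for Plethodon cinereus (n=154): 32/154=0.2078, 1/154=0.0065, 33/154=0.2143, 56/154=0.3636, 24/154=0.1558, 6/154=0.0390, 1/154=0.0065, 1/154=0.0065
Σpᵢ² = 0.2078² + 0.0065² + 0.2143² + 0.3636² + 0.1558² + 0.0390² + 0.0065² + 0.0065² = 0.043181 + 0.000042 + 0.045924 + 0.132205 + 0.024274 + 0.001521 + 0.000042 + 0.000042 = 0.247231
B = 1 / 0.247231 = 4.0448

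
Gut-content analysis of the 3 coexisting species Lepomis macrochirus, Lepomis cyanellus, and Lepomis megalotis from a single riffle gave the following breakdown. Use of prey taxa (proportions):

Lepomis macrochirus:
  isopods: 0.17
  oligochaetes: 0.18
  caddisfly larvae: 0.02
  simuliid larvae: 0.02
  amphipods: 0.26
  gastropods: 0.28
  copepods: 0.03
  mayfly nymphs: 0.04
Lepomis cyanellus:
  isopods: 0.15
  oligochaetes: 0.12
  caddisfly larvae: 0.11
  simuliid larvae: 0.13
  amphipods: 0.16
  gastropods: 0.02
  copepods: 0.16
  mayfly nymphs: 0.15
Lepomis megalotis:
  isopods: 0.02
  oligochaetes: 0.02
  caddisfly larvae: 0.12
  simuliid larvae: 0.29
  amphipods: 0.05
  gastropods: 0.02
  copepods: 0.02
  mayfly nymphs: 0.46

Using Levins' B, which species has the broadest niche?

Σp_macrᵢ² = 0.17² + 0.18² + 0.02² + 0.02² + 0.26² + 0.28² + 0.03² + 0.04² = 0.0289 + 0.0324 + 0.0004 + 0.0004 + 0.0676 + 0.0784 + 0.0009 + 0.0016 = 0.2106
B_macr = 1 / 0.2106 = 4.7483
Σp_cyanᵢ² = 0.15² + 0.12² + 0.11² + 0.13² + 0.16² + 0.02² + 0.16² + 0.15² = 0.0225 + 0.0144 + 0.0121 + 0.0169 + 0.0256 + 0.0004 + 0.0256 + 0.0225 = 0.1400
B_cyan = 1 / 0.1400 = 7.1429
Σp_megaᵢ² = 0.02² + 0.02² + 0.12² + 0.29² + 0.05² + 0.02² + 0.02² + 0.46² = 0.0004 + 0.0004 + 0.0144 + 0.0841 + 0.0025 + 0.0004 + 0.0004 + 0.2116 = 0.3142
B_mega = 1 / 0.3142 = 3.1827
Highest B → broadest niche (most generalist): Lepomis cyanellus (B = 7.14).

Lepomis cyanellus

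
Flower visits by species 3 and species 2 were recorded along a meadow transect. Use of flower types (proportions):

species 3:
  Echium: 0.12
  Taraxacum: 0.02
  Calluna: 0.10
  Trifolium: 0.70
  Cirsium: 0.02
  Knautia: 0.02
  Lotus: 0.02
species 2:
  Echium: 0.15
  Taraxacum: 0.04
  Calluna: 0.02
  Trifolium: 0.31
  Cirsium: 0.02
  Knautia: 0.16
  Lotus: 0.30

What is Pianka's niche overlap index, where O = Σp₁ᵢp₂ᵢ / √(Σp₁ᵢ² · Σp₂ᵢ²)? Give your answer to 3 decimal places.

0.708

Σ p₁ᵢp₂ᵢ = 0.0180 + 0.0008 + 0.0020 + 0.2170 + 0.0004 + 0.0032 + 0.0060 = 0.2474
Σp_1ᵢ² = 0.12² + 0.02² + 0.10² + 0.70² + 0.02² + 0.02² + 0.02² = 0.0144 + 0.0004 + 0.0100 + 0.4900 + 0.0004 + 0.0004 + 0.0004 = 0.5160
Σp_2ᵢ² = 0.15² + 0.04² + 0.02² + 0.31² + 0.02² + 0.16² + 0.30² = 0.0225 + 0.0016 + 0.0004 + 0.0961 + 0.0004 + 0.0256 + 0.0900 = 0.2366
O = 0.2474 / √(0.5160 × 0.2366) = 0.2474 / 0.349407 = 0.70806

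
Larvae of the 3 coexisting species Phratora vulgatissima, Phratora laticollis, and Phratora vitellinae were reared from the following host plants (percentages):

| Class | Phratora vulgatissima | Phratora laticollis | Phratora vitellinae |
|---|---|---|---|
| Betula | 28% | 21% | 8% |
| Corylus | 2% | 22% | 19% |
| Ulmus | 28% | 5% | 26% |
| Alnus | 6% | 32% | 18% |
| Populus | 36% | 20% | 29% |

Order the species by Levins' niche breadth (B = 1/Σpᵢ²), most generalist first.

Convert percentages to proportions (divide by 100).
Σp_vulgᵢ² = 0.28² + 0.02² + 0.28² + 0.06² + 0.36² = 0.0784 + 0.0004 + 0.0784 + 0.0036 + 0.1296 = 0.2904
B_vulg = 1 / 0.2904 = 3.4435
Σp_latiᵢ² = 0.21² + 0.22² + 0.05² + 0.32² + 0.20² = 0.0441 + 0.0484 + 0.0025 + 0.1024 + 0.0400 = 0.2374
B_lati = 1 / 0.2374 = 4.2123
Σp_viteᵢ² = 0.08² + 0.19² + 0.26² + 0.18² + 0.29² = 0.0064 + 0.0361 + 0.0676 + 0.0324 + 0.0841 = 0.2266
B_vite = 1 / 0.2266 = 4.4131
Ranking by B (broadest → narrowest): Phratora vitellinae (4.41) > Phratora laticollis (4.21) > Phratora vulgatissima (3.44)

Phratora vitellinae > Phratora laticollis > Phratora vulgatissima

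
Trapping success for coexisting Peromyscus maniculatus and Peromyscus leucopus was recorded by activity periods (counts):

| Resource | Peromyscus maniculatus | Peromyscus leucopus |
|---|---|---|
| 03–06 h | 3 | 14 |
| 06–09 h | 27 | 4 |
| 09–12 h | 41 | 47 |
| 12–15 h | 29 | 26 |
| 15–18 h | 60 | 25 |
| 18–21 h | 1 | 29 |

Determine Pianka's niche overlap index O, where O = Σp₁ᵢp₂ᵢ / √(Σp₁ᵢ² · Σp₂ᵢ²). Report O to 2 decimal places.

Proportions for Peromyscus maniculatus (n=161): 3/161=0.0186, 27/161=0.1677, 41/161=0.2547, 29/161=0.1801, 60/161=0.3727, 1/161=0.0062
Proportions for Peromyscus leucopus (n=145): 14/145=0.0966, 4/145=0.0276, 47/145=0.3241, 26/145=0.1793, 25/145=0.1724, 29/145=0.2000
Σ p₁ᵢp₂ᵢ = 0.001797 + 0.004629 + 0.082548 + 0.032292 + 0.064253 + 0.001240 = 0.186759
Σp_1ᵢ² = 0.0186² + 0.1677² + 0.2547² + 0.1801² + 0.3727² + 0.0062² = 0.000346 + 0.028123 + 0.064872 + 0.032436 + 0.138905 + 0.000038 = 0.264720
Σp_2ᵢ² = 0.0966² + 0.0276² + 0.3241² + 0.1793² + 0.1724² + 0.2000² = 0.009332 + 0.000762 + 0.105041 + 0.032148 + 0.029722 + 0.040000 = 0.217005
O = 0.186759 / √(0.264720 × 0.217005) = 0.186759 / 0.2396780 = 0.7792

0.78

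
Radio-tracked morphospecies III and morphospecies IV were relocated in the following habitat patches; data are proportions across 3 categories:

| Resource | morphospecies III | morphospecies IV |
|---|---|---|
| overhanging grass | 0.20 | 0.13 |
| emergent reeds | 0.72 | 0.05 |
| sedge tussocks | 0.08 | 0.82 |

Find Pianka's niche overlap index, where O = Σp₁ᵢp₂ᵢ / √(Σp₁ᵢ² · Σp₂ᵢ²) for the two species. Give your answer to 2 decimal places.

Σ p₁ᵢp₂ᵢ = 0.0260 + 0.0360 + 0.0656 = 0.1276
Σp_1ᵢ² = 0.20² + 0.72² + 0.08² = 0.0400 + 0.5184 + 0.0064 = 0.5648
Σp_2ᵢ² = 0.13² + 0.05² + 0.82² = 0.0169 + 0.0025 + 0.6724 = 0.6918
O = 0.1276 / √(0.5648 × 0.6918) = 0.1276 / 0.62508 = 0.2041

0.20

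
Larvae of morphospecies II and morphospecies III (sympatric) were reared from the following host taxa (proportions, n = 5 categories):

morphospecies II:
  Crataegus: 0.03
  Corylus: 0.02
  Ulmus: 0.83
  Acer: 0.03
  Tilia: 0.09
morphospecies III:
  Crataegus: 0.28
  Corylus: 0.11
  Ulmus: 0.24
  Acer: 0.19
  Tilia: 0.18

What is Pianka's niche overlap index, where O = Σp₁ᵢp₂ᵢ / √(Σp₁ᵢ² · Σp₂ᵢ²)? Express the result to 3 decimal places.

Σ p₁ᵢp₂ᵢ = 0.0084 + 0.0022 + 0.1992 + 0.0057 + 0.0162 = 0.2317
Σp_1ᵢ² = 0.03² + 0.02² + 0.83² + 0.03² + 0.09² = 0.0009 + 0.0004 + 0.6889 + 0.0009 + 0.0081 = 0.6992
Σp_2ᵢ² = 0.28² + 0.11² + 0.24² + 0.19² + 0.18² = 0.0784 + 0.0121 + 0.0576 + 0.0361 + 0.0324 = 0.2166
O = 0.2317 / √(0.6992 × 0.2166) = 0.2317 / 0.389162 = 0.59538

0.595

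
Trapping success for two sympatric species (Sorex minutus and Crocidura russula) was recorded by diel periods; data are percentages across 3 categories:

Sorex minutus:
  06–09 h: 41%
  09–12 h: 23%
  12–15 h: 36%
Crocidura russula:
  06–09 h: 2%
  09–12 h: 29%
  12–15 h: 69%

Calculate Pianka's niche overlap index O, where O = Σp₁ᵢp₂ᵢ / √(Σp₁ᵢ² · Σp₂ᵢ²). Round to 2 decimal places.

0.73

Convert percentages to proportions (divide by 100).
Σ p₁ᵢp₂ᵢ = 0.0082 + 0.0667 + 0.2484 = 0.3233
Σp_1ᵢ² = 0.41² + 0.23² + 0.36² = 0.1681 + 0.0529 + 0.1296 = 0.3506
Σp_2ᵢ² = 0.02² + 0.29² + 0.69² = 0.0004 + 0.0841 + 0.4761 = 0.5606
O = 0.3233 / √(0.3506 × 0.5606) = 0.3233 / 0.44334 = 0.7292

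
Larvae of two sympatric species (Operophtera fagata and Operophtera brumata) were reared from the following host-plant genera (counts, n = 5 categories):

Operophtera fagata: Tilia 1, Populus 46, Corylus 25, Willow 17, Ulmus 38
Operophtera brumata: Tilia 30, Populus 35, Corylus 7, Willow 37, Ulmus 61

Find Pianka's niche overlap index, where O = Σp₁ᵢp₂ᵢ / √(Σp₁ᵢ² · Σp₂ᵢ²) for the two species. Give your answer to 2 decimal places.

0.84

Proportions for Operophtera fagata (n=127): 1/127=0.0079, 46/127=0.3622, 25/127=0.1969, 17/127=0.1339, 38/127=0.2992
Proportions for Operophtera brumata (n=170): 30/170=0.1765, 35/170=0.2059, 7/170=0.0412, 37/170=0.2176, 61/170=0.3588
Σ p₁ᵢp₂ᵢ = 0.001394 + 0.074577 + 0.008112 + 0.029137 + 0.107353 = 0.220573
Σp_1ᵢ² = 0.0079² + 0.3622² + 0.1969² + 0.1339² + 0.2992² = 0.000062 + 0.131189 + 0.038770 + 0.017929 + 0.089521 = 0.277471
Σp_2ᵢ² = 0.1765² + 0.2059² + 0.0412² + 0.2176² + 0.3588² = 0.031152 + 0.042395 + 0.001697 + 0.047350 + 0.128737 = 0.251331
O = 0.220573 / √(0.277471 × 0.251331) = 0.220573 / 0.2640778 = 0.8353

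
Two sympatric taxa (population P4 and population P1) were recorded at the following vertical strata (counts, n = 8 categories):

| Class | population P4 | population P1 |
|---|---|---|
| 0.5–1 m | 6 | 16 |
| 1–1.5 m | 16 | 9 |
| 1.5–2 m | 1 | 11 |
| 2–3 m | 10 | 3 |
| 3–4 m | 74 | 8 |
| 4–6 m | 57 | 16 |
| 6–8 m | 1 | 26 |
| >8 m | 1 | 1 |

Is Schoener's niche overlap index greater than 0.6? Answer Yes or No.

Proportions for population P4 (n=166): 6/166=0.0361, 16/166=0.0964, 1/166=0.0060, 10/166=0.0602, 74/166=0.4458, 57/166=0.3434, 1/166=0.0060, 1/166=0.0060
Proportions for population P1 (n=90): 16/90=0.1778, 9/90=0.1000, 11/90=0.1222, 3/90=0.0333, 8/90=0.0889, 16/90=0.1778, 26/90=0.2889, 1/90=0.0111
Σ|p₁ᵢ − p₂ᵢ| = 0.1417 + 0.0036 + 0.1162 + 0.0269 + 0.3569 + 0.1656 + 0.2829 + 0.0051 = 1.0989
D = 1 − ½ × 1.0989 = 1 − 0.54945 = 0.45055
D = 0.45055 < 0.6 → No.

No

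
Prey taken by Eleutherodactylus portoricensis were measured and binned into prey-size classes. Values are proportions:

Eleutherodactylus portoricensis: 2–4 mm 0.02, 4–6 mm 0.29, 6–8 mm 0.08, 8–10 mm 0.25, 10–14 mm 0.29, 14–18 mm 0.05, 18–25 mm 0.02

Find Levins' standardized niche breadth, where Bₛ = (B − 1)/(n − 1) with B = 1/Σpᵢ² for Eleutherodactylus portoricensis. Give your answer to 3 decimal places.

0.527

Σpᵢ² = 0.02² + 0.29² + 0.08² + 0.25² + 0.29² + 0.05² + 0.02² = 0.0004 + 0.0841 + 0.0064 + 0.0625 + 0.0841 + 0.0025 + 0.0004 = 0.2404
B = 1 / 0.2404 = 4.15973
Bₛ = (B − 1)/(n − 1) = (4.15973 − 1)/(7 − 1) = 3.15973/6 = 0.52662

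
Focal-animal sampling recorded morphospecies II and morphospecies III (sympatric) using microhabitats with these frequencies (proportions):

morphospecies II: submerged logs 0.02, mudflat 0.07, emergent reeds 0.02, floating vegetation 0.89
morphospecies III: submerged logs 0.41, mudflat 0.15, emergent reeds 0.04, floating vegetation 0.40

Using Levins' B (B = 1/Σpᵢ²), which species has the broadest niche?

Σp_IIᵢ² = 0.02² + 0.07² + 0.02² + 0.89² = 0.0004 + 0.0049 + 0.0004 + 0.7921 = 0.7978
B_II = 1 / 0.7978 = 1.2534
Σp_IIIᵢ² = 0.41² + 0.15² + 0.04² + 0.40² = 0.1681 + 0.0225 + 0.0016 + 0.1600 = 0.3522
B_III = 1 / 0.3522 = 2.8393
Highest B → broadest niche (most generalist): morphospecies III (B = 2.84).

morphospecies III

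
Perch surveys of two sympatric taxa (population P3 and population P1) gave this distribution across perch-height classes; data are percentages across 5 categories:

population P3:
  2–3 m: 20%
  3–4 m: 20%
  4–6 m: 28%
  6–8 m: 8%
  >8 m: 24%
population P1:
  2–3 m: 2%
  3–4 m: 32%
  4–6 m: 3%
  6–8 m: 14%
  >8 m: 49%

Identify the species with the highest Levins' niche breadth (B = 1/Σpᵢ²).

population P3

Convert percentages to proportions (divide by 100).
Σp_P3ᵢ² = 0.20² + 0.20² + 0.28² + 0.08² + 0.24² = 0.0400 + 0.0400 + 0.0784 + 0.0064 + 0.0576 = 0.2224
B_P3 = 1 / 0.2224 = 4.4964
Σp_P1ᵢ² = 0.02² + 0.32² + 0.03² + 0.14² + 0.49² = 0.0004 + 0.1024 + 0.0009 + 0.0196 + 0.2401 = 0.3634
B_P1 = 1 / 0.3634 = 2.7518
Highest B → broadest niche (most generalist): population P3 (B = 4.50).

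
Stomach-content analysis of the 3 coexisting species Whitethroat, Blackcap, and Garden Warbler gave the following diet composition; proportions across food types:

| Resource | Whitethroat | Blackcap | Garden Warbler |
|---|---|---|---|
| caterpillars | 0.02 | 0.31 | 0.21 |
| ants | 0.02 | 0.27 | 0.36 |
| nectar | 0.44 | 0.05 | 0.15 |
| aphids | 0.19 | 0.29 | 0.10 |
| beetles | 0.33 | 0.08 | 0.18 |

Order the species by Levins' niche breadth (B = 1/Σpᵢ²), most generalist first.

Σp_Whitᵢ² = 0.02² + 0.02² + 0.44² + 0.19² + 0.33² = 0.0004 + 0.0004 + 0.1936 + 0.0361 + 0.1089 = 0.3394
B_Whit = 1 / 0.3394 = 2.9464
Σp_Blacᵢ² = 0.31² + 0.27² + 0.05² + 0.29² + 0.08² = 0.0961 + 0.0729 + 0.0025 + 0.0841 + 0.0064 = 0.2620
B_Blac = 1 / 0.2620 = 3.8168
Σp_Warbᵢ² = 0.21² + 0.36² + 0.15² + 0.10² + 0.18² = 0.0441 + 0.1296 + 0.0225 + 0.0100 + 0.0324 = 0.2386
B_Warb = 1 / 0.2386 = 4.1911
Ranking by B (broadest → narrowest): Garden Warbler (4.19) > Blackcap (3.82) > Whitethroat (2.95)

Garden Warbler > Blackcap > Whitethroat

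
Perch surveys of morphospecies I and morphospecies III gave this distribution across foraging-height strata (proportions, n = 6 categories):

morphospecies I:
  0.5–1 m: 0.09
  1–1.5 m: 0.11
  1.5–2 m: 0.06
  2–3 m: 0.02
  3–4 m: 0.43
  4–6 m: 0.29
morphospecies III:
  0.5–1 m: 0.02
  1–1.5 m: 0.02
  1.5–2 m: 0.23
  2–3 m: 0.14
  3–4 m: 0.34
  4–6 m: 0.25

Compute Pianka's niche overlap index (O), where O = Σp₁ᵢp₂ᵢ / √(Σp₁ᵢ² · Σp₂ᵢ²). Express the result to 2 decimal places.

Σ p₁ᵢp₂ᵢ = 0.0018 + 0.0022 + 0.0138 + 0.0028 + 0.1462 + 0.0725 = 0.2393
Σp_1ᵢ² = 0.09² + 0.11² + 0.06² + 0.02² + 0.43² + 0.29² = 0.0081 + 0.0121 + 0.0036 + 0.0004 + 0.1849 + 0.0841 = 0.2932
Σp_2ᵢ² = 0.02² + 0.02² + 0.23² + 0.14² + 0.34² + 0.25² = 0.0004 + 0.0004 + 0.0529 + 0.0196 + 0.1156 + 0.0625 = 0.2514
O = 0.2393 / √(0.2932 × 0.2514) = 0.2393 / 0.27150 = 0.8814

0.88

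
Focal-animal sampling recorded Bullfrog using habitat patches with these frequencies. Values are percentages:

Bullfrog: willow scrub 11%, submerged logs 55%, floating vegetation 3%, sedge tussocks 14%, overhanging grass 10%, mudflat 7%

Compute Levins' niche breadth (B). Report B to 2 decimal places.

2.86

Convert percentages to proportions (divide by 100).
Σpᵢ² = 0.11² + 0.55² + 0.03² + 0.14² + 0.10² + 0.07² = 0.0121 + 0.3025 + 0.0009 + 0.0196 + 0.0100 + 0.0049 = 0.3500
B = 1 / 0.3500 = 2.8571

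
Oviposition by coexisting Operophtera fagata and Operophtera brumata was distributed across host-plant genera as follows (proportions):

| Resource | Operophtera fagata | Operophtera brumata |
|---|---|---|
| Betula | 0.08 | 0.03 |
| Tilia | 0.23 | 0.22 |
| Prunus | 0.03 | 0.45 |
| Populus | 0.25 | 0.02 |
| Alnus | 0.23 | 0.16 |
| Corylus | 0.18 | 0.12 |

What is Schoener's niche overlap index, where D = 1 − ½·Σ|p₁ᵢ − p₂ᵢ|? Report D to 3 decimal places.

Σ|p₁ᵢ − p₂ᵢ| = 0.05 + 0.01 + 0.42 + 0.23 + 0.07 + 0.06 = 0.84
D = 1 − ½ × 0.84 = 1 − 0.420 = 0.58000

0.580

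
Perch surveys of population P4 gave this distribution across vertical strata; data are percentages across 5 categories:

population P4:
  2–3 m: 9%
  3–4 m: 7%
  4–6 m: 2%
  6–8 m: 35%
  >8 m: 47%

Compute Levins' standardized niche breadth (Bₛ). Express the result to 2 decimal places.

0.45

Convert percentages to proportions (divide by 100).
Σpᵢ² = 0.09² + 0.07² + 0.02² + 0.35² + 0.47² = 0.0081 + 0.0049 + 0.0004 + 0.1225 + 0.2209 = 0.3568
B = 1 / 0.3568 = 2.8027
Bₛ = (B − 1)/(n − 1) = (2.8027 − 1)/(5 − 1) = 1.8027/4 = 0.4507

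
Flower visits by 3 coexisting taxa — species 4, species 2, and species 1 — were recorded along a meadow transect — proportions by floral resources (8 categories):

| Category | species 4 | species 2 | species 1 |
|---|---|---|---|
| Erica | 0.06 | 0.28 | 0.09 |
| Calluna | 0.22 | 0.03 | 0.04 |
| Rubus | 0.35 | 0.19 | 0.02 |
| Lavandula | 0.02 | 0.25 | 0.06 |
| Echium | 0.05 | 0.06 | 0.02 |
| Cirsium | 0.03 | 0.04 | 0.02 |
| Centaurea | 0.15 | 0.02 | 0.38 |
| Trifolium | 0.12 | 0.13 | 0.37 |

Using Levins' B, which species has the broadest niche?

species 2

Σp_4ᵢ² = 0.06² + 0.22² + 0.35² + 0.02² + 0.05² + 0.03² + 0.15² + 0.12² = 0.0036 + 0.0484 + 0.1225 + 0.0004 + 0.0025 + 0.0009 + 0.0225 + 0.0144 = 0.2152
B_4 = 1 / 0.2152 = 4.6468
Σp_2ᵢ² = 0.28² + 0.03² + 0.19² + 0.25² + 0.06² + 0.04² + 0.02² + 0.13² = 0.0784 + 0.0009 + 0.0361 + 0.0625 + 0.0036 + 0.0016 + 0.0004 + 0.0169 = 0.2004
B_2 = 1 / 0.2004 = 4.9900
Σp_1ᵢ² = 0.09² + 0.04² + 0.02² + 0.06² + 0.02² + 0.02² + 0.38² + 0.37² = 0.0081 + 0.0016 + 0.0004 + 0.0036 + 0.0004 + 0.0004 + 0.1444 + 0.1369 = 0.2958
B_1 = 1 / 0.2958 = 3.3807
Highest B → broadest niche (most generalist): species 2 (B = 4.99).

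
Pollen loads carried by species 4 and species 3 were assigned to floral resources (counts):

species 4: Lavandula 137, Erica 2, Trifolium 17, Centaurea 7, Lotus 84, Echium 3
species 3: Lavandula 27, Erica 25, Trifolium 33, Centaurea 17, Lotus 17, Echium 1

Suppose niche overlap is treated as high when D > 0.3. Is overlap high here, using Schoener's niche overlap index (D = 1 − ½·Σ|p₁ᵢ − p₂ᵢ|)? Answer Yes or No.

Proportions for species 4 (n=250): 137/250=0.5480, 2/250=0.0080, 17/250=0.0680, 7/250=0.0280, 84/250=0.3360, 3/250=0.0120
Proportions for species 3 (n=120): 27/120=0.2250, 25/120=0.2083, 33/120=0.2750, 17/120=0.1417, 17/120=0.1417, 1/120=0.0083
Σ|p₁ᵢ − p₂ᵢ| = 0.3230 + 0.2003 + 0.2070 + 0.1137 + 0.1943 + 0.0037 = 1.0420
D = 1 − ½ × 1.0420 = 1 − 0.52100 = 0.47900
D = 0.47900 > 0.3 → Yes.

Yes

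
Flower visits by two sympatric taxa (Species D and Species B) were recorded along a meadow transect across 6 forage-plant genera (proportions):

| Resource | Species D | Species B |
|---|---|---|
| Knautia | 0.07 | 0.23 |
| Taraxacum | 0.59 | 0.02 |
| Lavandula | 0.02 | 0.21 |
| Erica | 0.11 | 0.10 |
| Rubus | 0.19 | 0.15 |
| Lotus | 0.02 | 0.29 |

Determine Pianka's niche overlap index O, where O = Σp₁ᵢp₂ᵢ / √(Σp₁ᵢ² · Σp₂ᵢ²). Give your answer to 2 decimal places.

0.26

Σ p₁ᵢp₂ᵢ = 0.0161 + 0.0118 + 0.0042 + 0.0110 + 0.0285 + 0.0058 = 0.0774
Σp_1ᵢ² = 0.07² + 0.59² + 0.02² + 0.11² + 0.19² + 0.02² = 0.0049 + 0.3481 + 0.0004 + 0.0121 + 0.0361 + 0.0004 = 0.4020
Σp_2ᵢ² = 0.23² + 0.02² + 0.21² + 0.10² + 0.15² + 0.29² = 0.0529 + 0.0004 + 0.0441 + 0.0100 + 0.0225 + 0.0841 = 0.2140
O = 0.0774 / √(0.4020 × 0.2140) = 0.0774 / 0.29331 = 0.2639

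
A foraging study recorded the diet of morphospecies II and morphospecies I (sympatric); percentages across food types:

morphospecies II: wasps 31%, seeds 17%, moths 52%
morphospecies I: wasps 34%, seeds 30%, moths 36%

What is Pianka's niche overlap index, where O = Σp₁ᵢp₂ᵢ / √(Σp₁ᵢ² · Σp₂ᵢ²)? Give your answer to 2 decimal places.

Convert percentages to proportions (divide by 100).
Σ p₁ᵢp₂ᵢ = 0.1054 + 0.0510 + 0.1872 = 0.3436
Σp_1ᵢ² = 0.31² + 0.17² + 0.52² = 0.0961 + 0.0289 + 0.2704 = 0.3954
Σp_2ᵢ² = 0.34² + 0.30² + 0.36² = 0.1156 + 0.0900 + 0.1296 = 0.3352
O = 0.3436 / √(0.3954 × 0.3352) = 0.3436 / 0.36406 = 0.9438

0.94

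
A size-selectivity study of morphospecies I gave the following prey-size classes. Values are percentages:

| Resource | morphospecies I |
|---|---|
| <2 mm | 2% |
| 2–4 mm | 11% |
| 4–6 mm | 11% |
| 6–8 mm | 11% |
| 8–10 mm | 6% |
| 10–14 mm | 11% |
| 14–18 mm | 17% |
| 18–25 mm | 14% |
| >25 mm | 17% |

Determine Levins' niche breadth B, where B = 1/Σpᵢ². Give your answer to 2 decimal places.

Convert percentages to proportions (divide by 100).
Σpᵢ² = 0.02² + 0.11² + 0.11² + 0.11² + 0.06² + 0.11² + 0.17² + 0.14² + 0.17² = 0.0004 + 0.0121 + 0.0121 + 0.0121 + 0.0036 + 0.0121 + 0.0289 + 0.0196 + 0.0289 = 0.1298
B = 1 / 0.1298 = 7.7042

7.70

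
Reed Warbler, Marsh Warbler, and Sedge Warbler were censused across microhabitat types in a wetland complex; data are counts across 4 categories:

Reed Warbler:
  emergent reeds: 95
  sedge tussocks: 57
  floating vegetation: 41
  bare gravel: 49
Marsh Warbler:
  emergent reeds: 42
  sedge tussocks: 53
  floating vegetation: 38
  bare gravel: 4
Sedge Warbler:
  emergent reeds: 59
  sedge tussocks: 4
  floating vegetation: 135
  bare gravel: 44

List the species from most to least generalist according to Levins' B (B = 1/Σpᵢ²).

Proportions for Reed Warbler (n=242): 95/242=0.3926, 57/242=0.2355, 41/242=0.1694, 49/242=0.2025
Proportions for Marsh Warbler (n=137): 42/137=0.3066, 53/137=0.3869, 38/137=0.2774, 4/137=0.0292
Proportions for Sedge Warbler (n=242): 59/242=0.2438, 4/242=0.0165, 135/242=0.5579, 44/242=0.1818
Σp_Reedᵢ² = 0.3926² + 0.2355² + 0.1694² + 0.2025² = 0.154135 + 0.055460 + 0.028696 + 0.041006 = 0.279297
B_Reed = 1 / 0.279297 = 3.5804
Σp_Marsᵢ² = 0.3066² + 0.3869² + 0.2774² + 0.0292² = 0.094004 + 0.149692 + 0.076951 + 0.000853 = 0.321500
B_Mars = 1 / 0.321500 = 3.1104
Σp_Sedgᵢ² = 0.2438² + 0.0165² + 0.5579² + 0.1818² = 0.059438 + 0.000272 + 0.311252 + 0.033051 = 0.404013
B_Sedg = 1 / 0.404013 = 2.4752
Ranking by B (broadest → narrowest): Reed Warbler (3.58) > Marsh Warbler (3.11) > Sedge Warbler (2.48)

Reed Warbler > Marsh Warbler > Sedge Warbler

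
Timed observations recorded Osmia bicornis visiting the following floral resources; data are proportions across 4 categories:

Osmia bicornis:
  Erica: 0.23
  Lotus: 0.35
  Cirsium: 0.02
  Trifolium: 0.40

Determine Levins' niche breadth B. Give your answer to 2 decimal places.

2.98

Σpᵢ² = 0.23² + 0.35² + 0.02² + 0.40² = 0.0529 + 0.1225 + 0.0004 + 0.1600 = 0.3358
B = 1 / 0.3358 = 2.9780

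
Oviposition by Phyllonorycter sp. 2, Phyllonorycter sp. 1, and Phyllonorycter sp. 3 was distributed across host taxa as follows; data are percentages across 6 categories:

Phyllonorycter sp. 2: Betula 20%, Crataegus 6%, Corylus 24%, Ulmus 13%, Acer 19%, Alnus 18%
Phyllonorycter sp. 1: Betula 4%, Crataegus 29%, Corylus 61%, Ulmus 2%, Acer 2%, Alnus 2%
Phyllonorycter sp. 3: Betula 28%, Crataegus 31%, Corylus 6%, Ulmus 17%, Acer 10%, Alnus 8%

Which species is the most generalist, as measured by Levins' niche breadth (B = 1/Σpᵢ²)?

Phyllonorycter sp. 2

Convert percentages to proportions (divide by 100).
Σp_2ᵢ² = 0.20² + 0.06² + 0.24² + 0.13² + 0.19² + 0.18² = 0.0400 + 0.0036 + 0.0576 + 0.0169 + 0.0361 + 0.0324 = 0.1866
B_2 = 1 / 0.1866 = 5.3591
Σp_1ᵢ² = 0.04² + 0.29² + 0.61² + 0.02² + 0.02² + 0.02² = 0.0016 + 0.0841 + 0.3721 + 0.0004 + 0.0004 + 0.0004 = 0.4590
B_1 = 1 / 0.4590 = 2.1786
Σp_3ᵢ² = 0.28² + 0.31² + 0.06² + 0.17² + 0.10² + 0.08² = 0.0784 + 0.0961 + 0.0036 + 0.0289 + 0.0100 + 0.0064 = 0.2234
B_3 = 1 / 0.2234 = 4.4763
Highest B → broadest niche (most generalist): Phyllonorycter sp. 2 (B = 5.36).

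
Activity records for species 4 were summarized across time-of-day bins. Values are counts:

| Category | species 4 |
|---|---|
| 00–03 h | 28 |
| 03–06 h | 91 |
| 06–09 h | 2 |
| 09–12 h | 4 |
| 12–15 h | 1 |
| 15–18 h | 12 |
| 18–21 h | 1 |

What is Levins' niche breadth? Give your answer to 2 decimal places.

Proportions for species 4 (n=139): 28/139=0.2014, 91/139=0.6547, 2/139=0.0144, 4/139=0.0288, 1/139=0.0072, 12/139=0.0863, 1/139=0.0072
Σpᵢ² = 0.2014² + 0.6547² + 0.0144² + 0.0288² + 0.0072² + 0.0863² + 0.0072² = 0.040562 + 0.428632 + 0.000207 + 0.000829 + 0.000052 + 0.007448 + 0.000052 = 0.477782
B = 1 / 0.477782 = 2.0930

2.09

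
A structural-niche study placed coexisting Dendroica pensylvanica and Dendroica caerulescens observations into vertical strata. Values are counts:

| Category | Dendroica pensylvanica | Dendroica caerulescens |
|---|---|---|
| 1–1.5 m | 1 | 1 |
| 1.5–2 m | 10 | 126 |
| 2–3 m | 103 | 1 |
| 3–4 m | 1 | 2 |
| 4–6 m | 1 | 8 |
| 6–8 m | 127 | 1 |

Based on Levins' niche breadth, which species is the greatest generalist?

Dendroica pensylvanica

Proportions for Dendroica pensylvanica (n=243): 1/243=0.0041, 10/243=0.0412, 103/243=0.4239, 1/243=0.0041, 1/243=0.0041, 127/243=0.5226
Proportions for Dendroica caerulescens (n=139): 1/139=0.0072, 126/139=0.9065, 1/139=0.0072, 2/139=0.0144, 8/139=0.0576, 1/139=0.0072
Σp_pensᵢ² = 0.0041² + 0.0412² + 0.4239² + 0.0041² + 0.0041² + 0.5226² = 0.000017 + 0.001697 + 0.179691 + 0.000017 + 0.000017 + 0.273111 = 0.454550
B_pens = 1 / 0.454550 = 2.2000
Σp_caerᵢ² = 0.0072² + 0.9065² + 0.0072² + 0.0144² + 0.0576² + 0.0072² = 0.000052 + 0.821742 + 0.000052 + 0.000207 + 0.003318 + 0.000052 = 0.825423
B_caer = 1 / 0.825423 = 1.2115
Highest B → broadest niche (most generalist): Dendroica pensylvanica (B = 2.20).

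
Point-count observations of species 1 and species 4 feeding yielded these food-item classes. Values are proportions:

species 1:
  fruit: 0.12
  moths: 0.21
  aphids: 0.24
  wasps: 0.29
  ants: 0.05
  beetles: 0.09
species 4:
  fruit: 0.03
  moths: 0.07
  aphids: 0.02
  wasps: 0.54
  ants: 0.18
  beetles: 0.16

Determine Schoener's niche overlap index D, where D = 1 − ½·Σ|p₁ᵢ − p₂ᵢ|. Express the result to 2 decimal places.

0.55

Σ|p₁ᵢ − p₂ᵢ| = 0.09 + 0.14 + 0.22 + 0.25 + 0.13 + 0.07 = 0.90
D = 1 − ½ × 0.90 = 1 − 0.450 = 0.5500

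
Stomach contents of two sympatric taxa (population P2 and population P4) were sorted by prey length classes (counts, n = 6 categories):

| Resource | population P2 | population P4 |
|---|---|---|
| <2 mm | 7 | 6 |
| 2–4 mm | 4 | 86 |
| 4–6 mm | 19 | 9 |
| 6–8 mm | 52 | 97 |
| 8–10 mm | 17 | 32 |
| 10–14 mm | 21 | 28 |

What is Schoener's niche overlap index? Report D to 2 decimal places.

Proportions for population P2 (n=120): 7/120=0.0583, 4/120=0.0333, 19/120=0.1583, 52/120=0.4333, 17/120=0.1417, 21/120=0.1750
Proportions for population P4 (n=258): 6/258=0.0233, 86/258=0.3333, 9/258=0.0349, 97/258=0.3760, 32/258=0.1240, 28/258=0.1085
Σ|p₁ᵢ − p₂ᵢ| = 0.0350 + 0.3000 + 0.1234 + 0.0573 + 0.0177 + 0.0665 = 0.5999
D = 1 − ½ × 0.5999 = 1 − 0.29995 = 0.70005

0.70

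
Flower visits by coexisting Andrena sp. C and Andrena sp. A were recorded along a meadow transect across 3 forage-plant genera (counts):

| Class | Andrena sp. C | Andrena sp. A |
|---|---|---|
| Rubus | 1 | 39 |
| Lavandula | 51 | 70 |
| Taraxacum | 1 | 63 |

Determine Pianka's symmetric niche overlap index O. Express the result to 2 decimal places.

0.71

Proportions for Andrena sp. C (n=53): 1/53=0.0189, 51/53=0.9623, 1/53=0.0189
Proportions for Andrena sp. A (n=172): 39/172=0.2267, 70/172=0.4070, 63/172=0.3663
Σ p₁ᵢp₂ᵢ = 0.004285 + 0.391656 + 0.006923 = 0.402864
Σp_1ᵢ² = 0.0189² + 0.9623² + 0.0189² = 0.000357 + 0.926021 + 0.000357 = 0.926735
Σp_2ᵢ² = 0.2267² + 0.4070² + 0.3663² = 0.051393 + 0.165649 + 0.134176 = 0.351218
O = 0.402864 / √(0.926735 × 0.351218) = 0.402864 / 0.5705138 = 0.7061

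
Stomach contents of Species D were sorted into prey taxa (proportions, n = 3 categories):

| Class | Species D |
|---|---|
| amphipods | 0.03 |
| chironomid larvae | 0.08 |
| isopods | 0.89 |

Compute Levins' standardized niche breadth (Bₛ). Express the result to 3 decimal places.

Σpᵢ² = 0.03² + 0.08² + 0.89² = 0.0009 + 0.0064 + 0.7921 = 0.7994
B = 1 / 0.7994 = 1.25094
Bₛ = (B − 1)/(n − 1) = (1.25094 − 1)/(3 − 1) = 0.25094/2 = 0.12547

0.125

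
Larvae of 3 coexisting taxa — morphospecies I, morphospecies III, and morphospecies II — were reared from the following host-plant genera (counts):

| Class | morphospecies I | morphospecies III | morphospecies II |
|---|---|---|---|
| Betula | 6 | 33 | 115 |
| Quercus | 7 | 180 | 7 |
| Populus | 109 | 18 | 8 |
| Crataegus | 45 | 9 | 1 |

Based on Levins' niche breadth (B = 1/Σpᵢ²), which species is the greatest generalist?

morphospecies I

Proportions for morphospecies I (n=167): 6/167=0.0359, 7/167=0.0419, 109/167=0.6527, 45/167=0.2695
Proportions for morphospecies III (n=240): 33/240=0.1375, 180/240=0.7500, 18/240=0.0750, 9/240=0.0375
Proportions for morphospecies II (n=131): 115/131=0.8779, 7/131=0.0534, 8/131=0.0611, 1/131=0.0076
Σp_Iᵢ² = 0.0359² + 0.0419² + 0.6527² + 0.2695² = 0.001289 + 0.001756 + 0.426017 + 0.072630 = 0.501692
B_I = 1 / 0.501692 = 1.9933
Σp_IIIᵢ² = 0.1375² + 0.7500² + 0.0750² + 0.0375² = 0.018906 + 0.562500 + 0.005625 + 0.001406 = 0.588437
B_III = 1 / 0.588437 = 1.6994
Σp_IIᵢ² = 0.8779² + 0.0534² + 0.0611² + 0.0076² = 0.770708 + 0.002852 + 0.003733 + 0.000058 = 0.777351
B_II = 1 / 0.777351 = 1.2864
Highest B → broadest niche (most generalist): morphospecies I (B = 1.99).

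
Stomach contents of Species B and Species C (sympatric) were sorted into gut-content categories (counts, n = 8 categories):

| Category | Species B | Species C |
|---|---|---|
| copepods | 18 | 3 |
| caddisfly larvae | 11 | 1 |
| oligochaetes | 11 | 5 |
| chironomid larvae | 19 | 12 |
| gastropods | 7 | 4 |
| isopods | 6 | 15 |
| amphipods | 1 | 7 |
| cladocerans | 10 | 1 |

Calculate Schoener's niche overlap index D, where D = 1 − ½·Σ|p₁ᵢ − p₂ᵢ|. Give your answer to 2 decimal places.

Proportions for Species B (n=83): 18/83=0.2169, 11/83=0.1325, 11/83=0.1325, 19/83=0.2289, 7/83=0.0843, 6/83=0.0723, 1/83=0.0120, 10/83=0.1205
Proportions for Species C (n=48): 3/48=0.0625, 1/48=0.0208, 5/48=0.1042, 12/48=0.2500, 4/48=0.0833, 15/48=0.3125, 7/48=0.1458, 1/48=0.0208
Σ|p₁ᵢ − p₂ᵢ| = 0.1544 + 0.1117 + 0.0283 + 0.0211 + 0.0010 + 0.2402 + 0.1338 + 0.0997 = 0.7902
D = 1 − ½ × 0.7902 = 1 − 0.39510 = 0.60490

0.60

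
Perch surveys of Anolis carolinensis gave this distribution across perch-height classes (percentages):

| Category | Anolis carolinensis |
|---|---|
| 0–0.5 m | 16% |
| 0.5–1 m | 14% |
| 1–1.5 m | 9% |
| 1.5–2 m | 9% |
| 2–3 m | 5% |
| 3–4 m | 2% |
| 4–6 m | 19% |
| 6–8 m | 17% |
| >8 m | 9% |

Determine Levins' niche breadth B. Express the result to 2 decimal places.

Convert percentages to proportions (divide by 100).
Σpᵢ² = 0.16² + 0.14² + 0.09² + 0.09² + 0.05² + 0.02² + 0.19² + 0.17² + 0.09² = 0.0256 + 0.0196 + 0.0081 + 0.0081 + 0.0025 + 0.0004 + 0.0361 + 0.0289 + 0.0081 = 0.1374
B = 1 / 0.1374 = 7.2780

7.28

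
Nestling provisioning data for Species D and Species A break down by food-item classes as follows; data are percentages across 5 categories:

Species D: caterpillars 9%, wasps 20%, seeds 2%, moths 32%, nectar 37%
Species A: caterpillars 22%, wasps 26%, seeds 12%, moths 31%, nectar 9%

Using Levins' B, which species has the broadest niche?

Species A

Convert percentages to proportions (divide by 100).
Σp_Dᵢ² = 0.09² + 0.20² + 0.02² + 0.32² + 0.37² = 0.0081 + 0.0400 + 0.0004 + 0.1024 + 0.1369 = 0.2878
B_D = 1 / 0.2878 = 3.4746
Σp_Aᵢ² = 0.22² + 0.26² + 0.12² + 0.31² + 0.09² = 0.0484 + 0.0676 + 0.0144 + 0.0961 + 0.0081 = 0.2346
B_A = 1 / 0.2346 = 4.2626
Highest B → broadest niche (most generalist): Species A (B = 4.26).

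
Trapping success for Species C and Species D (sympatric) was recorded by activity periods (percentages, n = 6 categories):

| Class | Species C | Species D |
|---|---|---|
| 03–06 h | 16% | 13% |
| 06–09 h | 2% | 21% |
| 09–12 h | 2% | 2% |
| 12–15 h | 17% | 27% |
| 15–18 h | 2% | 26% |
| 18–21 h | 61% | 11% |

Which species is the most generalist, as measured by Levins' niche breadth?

Species D

Convert percentages to proportions (divide by 100).
Σp_Cᵢ² = 0.16² + 0.02² + 0.02² + 0.17² + 0.02² + 0.61² = 0.0256 + 0.0004 + 0.0004 + 0.0289 + 0.0004 + 0.3721 = 0.4278
B_C = 1 / 0.4278 = 2.3375
Σp_Dᵢ² = 0.13² + 0.21² + 0.02² + 0.27² + 0.26² + 0.11² = 0.0169 + 0.0441 + 0.0004 + 0.0729 + 0.0676 + 0.0121 = 0.2140
B_D = 1 / 0.2140 = 4.6729
Highest B → broadest niche (most generalist): Species D (B = 4.67).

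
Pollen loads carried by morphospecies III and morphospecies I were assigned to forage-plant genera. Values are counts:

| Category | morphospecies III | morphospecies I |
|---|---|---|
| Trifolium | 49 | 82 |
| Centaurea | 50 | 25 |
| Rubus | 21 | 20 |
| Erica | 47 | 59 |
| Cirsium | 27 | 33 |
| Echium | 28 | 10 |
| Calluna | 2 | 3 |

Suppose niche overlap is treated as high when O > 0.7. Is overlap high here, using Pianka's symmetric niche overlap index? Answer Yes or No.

Proportions for morphospecies III (n=224): 49/224=0.2188, 50/224=0.2232, 21/224=0.0938, 47/224=0.2098, 27/224=0.1205, 28/224=0.1250, 2/224=0.0089
Proportions for morphospecies I (n=232): 82/232=0.3534, 25/232=0.1078, 20/232=0.0862, 59/232=0.2543, 33/232=0.1422, 10/232=0.0431, 3/232=0.0129
Σ p₁ᵢp₂ᵢ = 0.077324 + 0.024061 + 0.008086 + 0.053352 + 0.017135 + 0.005388 + 0.000115 = 0.185461
Σp_1ᵢ² = 0.2188² + 0.2232² + 0.0938² + 0.2098² + 0.1205² + 0.1250² + 0.0089² = 0.047873 + 0.049818 + 0.008798 + 0.044016 + 0.014520 + 0.015625 + 0.000079 = 0.180729
Σp_2ᵢ² = 0.3534² + 0.1078² + 0.0862² + 0.2543² + 0.1422² + 0.0431² + 0.0129² = 0.124892 + 0.011621 + 0.007430 + 0.064668 + 0.020221 + 0.001858 + 0.000166 = 0.230856
O = 0.185461 / √(0.180729 × 0.230856) = 0.185461 / 0.2042606 = 0.9080
O = 0.9080 > 0.7 → Yes.

Yes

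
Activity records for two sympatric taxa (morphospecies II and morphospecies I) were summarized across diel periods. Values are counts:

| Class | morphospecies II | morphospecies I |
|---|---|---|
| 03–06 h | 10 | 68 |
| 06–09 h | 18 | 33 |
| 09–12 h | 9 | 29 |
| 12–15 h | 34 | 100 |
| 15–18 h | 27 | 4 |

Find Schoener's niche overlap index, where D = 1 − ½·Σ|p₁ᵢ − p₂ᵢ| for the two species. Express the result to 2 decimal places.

0.70

Proportions for morphospecies II (n=98): 10/98=0.1020, 18/98=0.1837, 9/98=0.0918, 34/98=0.3469, 27/98=0.2755
Proportions for morphospecies I (n=234): 68/234=0.2906, 33/234=0.1410, 29/234=0.1239, 100/234=0.4274, 4/234=0.0171
Σ|p₁ᵢ − p₂ᵢ| = 0.1886 + 0.0427 + 0.0321 + 0.0805 + 0.2584 = 0.6023
D = 1 − ½ × 0.6023 = 1 − 0.30115 = 0.69885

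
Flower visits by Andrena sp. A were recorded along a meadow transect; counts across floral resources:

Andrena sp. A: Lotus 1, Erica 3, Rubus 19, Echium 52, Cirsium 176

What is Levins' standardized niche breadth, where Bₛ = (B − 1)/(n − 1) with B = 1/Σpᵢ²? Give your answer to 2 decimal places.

0.21

Proportions for Andrena sp. A (n=251): 1/251=0.0040, 3/251=0.0120, 19/251=0.0757, 52/251=0.2072, 176/251=0.7012
Σpᵢ² = 0.0040² + 0.0120² + 0.0757² + 0.2072² + 0.7012² = 0.000016 + 0.000144 + 0.005730 + 0.042932 + 0.491681 = 0.540503
B = 1 / 0.540503 = 1.8501
Bₛ = (B − 1)/(n − 1) = (1.8501 − 1)/(5 − 1) = 0.8501/4 = 0.2125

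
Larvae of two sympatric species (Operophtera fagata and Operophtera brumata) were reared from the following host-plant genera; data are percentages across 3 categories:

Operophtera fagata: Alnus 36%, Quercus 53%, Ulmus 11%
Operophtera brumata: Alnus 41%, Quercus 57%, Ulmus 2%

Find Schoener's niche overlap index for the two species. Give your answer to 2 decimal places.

Convert percentages to proportions (divide by 100).
Σ|p₁ᵢ − p₂ᵢ| = 0.05 + 0.04 + 0.09 = 0.18
D = 1 − ½ × 0.18 = 1 − 0.090 = 0.9100

0.91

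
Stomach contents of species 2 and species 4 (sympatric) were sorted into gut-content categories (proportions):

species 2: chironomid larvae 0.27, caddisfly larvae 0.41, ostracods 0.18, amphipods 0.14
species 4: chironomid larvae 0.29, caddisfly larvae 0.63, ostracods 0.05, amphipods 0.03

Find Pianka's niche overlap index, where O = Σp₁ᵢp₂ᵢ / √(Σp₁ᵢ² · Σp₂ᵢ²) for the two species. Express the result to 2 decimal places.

0.93

Σ p₁ᵢp₂ᵢ = 0.0783 + 0.2583 + 0.0090 + 0.0042 = 0.3498
Σp_1ᵢ² = 0.27² + 0.41² + 0.18² + 0.14² = 0.0729 + 0.1681 + 0.0324 + 0.0196 = 0.2930
Σp_2ᵢ² = 0.29² + 0.63² + 0.05² + 0.03² = 0.0841 + 0.3969 + 0.0025 + 0.0009 = 0.4844
O = 0.3498 / √(0.2930 × 0.4844) = 0.3498 / 0.37673 = 0.9285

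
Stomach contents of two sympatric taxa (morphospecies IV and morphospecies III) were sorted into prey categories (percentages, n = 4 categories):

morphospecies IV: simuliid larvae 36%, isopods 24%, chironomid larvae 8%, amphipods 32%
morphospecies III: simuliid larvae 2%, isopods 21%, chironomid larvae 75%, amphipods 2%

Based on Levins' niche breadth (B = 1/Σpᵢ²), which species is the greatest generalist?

Convert percentages to proportions (divide by 100).
Σp_IVᵢ² = 0.36² + 0.24² + 0.08² + 0.32² = 0.1296 + 0.0576 + 0.0064 + 0.1024 = 0.2960
B_IV = 1 / 0.2960 = 3.3784
Σp_IIIᵢ² = 0.02² + 0.21² + 0.75² + 0.02² = 0.0004 + 0.0441 + 0.5625 + 0.0004 = 0.6074
B_III = 1 / 0.6074 = 1.6464
Highest B → broadest niche (most generalist): morphospecies IV (B = 3.38).

morphospecies IV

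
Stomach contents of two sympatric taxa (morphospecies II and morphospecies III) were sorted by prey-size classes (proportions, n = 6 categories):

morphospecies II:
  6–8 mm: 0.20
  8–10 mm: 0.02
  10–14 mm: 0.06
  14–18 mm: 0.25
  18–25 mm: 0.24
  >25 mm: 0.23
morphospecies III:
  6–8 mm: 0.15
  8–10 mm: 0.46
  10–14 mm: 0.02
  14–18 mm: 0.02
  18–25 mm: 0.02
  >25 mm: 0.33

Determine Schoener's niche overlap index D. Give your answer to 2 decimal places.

0.46

Σ|p₁ᵢ − p₂ᵢ| = 0.05 + 0.44 + 0.04 + 0.23 + 0.22 + 0.10 = 1.08
D = 1 − ½ × 1.08 = 1 − 0.540 = 0.4600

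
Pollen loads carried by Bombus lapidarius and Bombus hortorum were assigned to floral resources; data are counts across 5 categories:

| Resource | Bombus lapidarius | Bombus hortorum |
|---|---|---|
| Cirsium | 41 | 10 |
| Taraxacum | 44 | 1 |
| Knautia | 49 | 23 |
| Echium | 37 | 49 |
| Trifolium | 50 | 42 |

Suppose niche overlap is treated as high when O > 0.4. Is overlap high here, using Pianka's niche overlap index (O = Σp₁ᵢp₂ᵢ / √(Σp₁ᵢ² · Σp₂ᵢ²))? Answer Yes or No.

Yes

Proportions for Bombus lapidarius (n=221): 41/221=0.1855, 44/221=0.1991, 49/221=0.2217, 37/221=0.1674, 50/221=0.2262
Proportions for Bombus hortorum (n=125): 10/125=0.0800, 1/125=0.0080, 23/125=0.1840, 49/125=0.3920, 42/125=0.3360
Σ p₁ᵢp₂ᵢ = 0.014840 + 0.001593 + 0.040793 + 0.065621 + 0.076003 = 0.198850
Σp_1ᵢ² = 0.1855² + 0.1991² + 0.2217² + 0.1674² + 0.2262² = 0.034410 + 0.039641 + 0.049151 + 0.028023 + 0.051166 = 0.202391
Σp_2ᵢ² = 0.0800² + 0.0080² + 0.1840² + 0.3920² + 0.3360² = 0.006400 + 0.000064 + 0.033856 + 0.153664 + 0.112896 = 0.306880
O = 0.198850 / √(0.202391 × 0.306880) = 0.198850 / 0.2492183 = 0.7979
O = 0.7979 > 0.4 → Yes.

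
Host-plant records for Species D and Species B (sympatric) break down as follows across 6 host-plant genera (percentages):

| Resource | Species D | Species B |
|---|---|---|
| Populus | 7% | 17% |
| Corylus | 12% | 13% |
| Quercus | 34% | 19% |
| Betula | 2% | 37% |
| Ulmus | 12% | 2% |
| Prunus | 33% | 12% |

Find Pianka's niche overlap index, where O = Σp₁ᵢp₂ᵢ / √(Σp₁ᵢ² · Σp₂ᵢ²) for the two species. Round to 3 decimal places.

Convert percentages to proportions (divide by 100).
Σ p₁ᵢp₂ᵢ = 0.0119 + 0.0156 + 0.0646 + 0.0074 + 0.0024 + 0.0396 = 0.1415
Σp_1ᵢ² = 0.07² + 0.12² + 0.34² + 0.02² + 0.12² + 0.33² = 0.0049 + 0.0144 + 0.1156 + 0.0004 + 0.0144 + 0.1089 = 0.2586
Σp_2ᵢ² = 0.17² + 0.13² + 0.19² + 0.37² + 0.02² + 0.12² = 0.0289 + 0.0169 + 0.0361 + 0.1369 + 0.0004 + 0.0144 = 0.2336
O = 0.1415 / √(0.2586 × 0.2336) = 0.1415 / 0.245782 = 0.57571

0.576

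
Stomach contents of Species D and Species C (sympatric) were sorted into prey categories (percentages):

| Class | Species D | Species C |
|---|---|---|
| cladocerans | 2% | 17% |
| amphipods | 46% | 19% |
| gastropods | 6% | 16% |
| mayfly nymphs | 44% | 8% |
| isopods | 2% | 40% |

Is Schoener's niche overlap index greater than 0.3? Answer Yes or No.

Yes

Convert percentages to proportions (divide by 100).
Σ|p₁ᵢ − p₂ᵢ| = 0.15 + 0.27 + 0.10 + 0.36 + 0.38 = 1.26
D = 1 − ½ × 1.26 = 1 − 0.630 = 0.3700
D = 0.3700 > 0.3 → Yes.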